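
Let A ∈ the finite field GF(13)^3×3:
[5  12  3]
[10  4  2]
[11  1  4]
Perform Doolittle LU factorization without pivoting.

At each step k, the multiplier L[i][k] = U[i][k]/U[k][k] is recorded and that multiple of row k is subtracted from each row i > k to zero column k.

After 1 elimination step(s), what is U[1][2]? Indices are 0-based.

k=0: U[0][0]=5
  eliminate (1,0): mult=2, new row 1: (0, 6, 9); set L[1][0]=2
  eliminate (2,0): mult=10, new row 2: (0, 11, 0); set L[2][0]=10

U[1][2] = 9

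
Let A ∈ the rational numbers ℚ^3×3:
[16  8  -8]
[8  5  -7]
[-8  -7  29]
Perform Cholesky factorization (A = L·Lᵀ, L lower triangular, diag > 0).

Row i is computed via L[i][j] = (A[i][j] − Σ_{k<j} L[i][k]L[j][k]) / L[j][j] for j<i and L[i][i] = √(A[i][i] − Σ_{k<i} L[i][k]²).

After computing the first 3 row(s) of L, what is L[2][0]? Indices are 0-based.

L[2][0] = -2

Step 1: L[0][0] = √(16) = 4.
  L[1][0] = (8) / L[0][0] = 2.
Step 2: L[1][1] = √(1) = 1.
  L[2][0] = (-8) / L[0][0] = -2.
  L[2][1] = (-3) / L[1][1] = -3.
Step 3: L[2][2] = √(16) = 4.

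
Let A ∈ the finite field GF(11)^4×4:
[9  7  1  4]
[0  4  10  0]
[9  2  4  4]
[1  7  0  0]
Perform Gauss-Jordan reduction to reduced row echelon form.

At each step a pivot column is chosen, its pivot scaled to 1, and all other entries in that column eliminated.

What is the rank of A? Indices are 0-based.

pivot(0,0)=9: scale R0 → (1, 2, 5, 9)
  clear (2,0): R2 −= (9)R0 → (0, 6, 3, 0)
  clear (3,0): R3 −= (1)R0 → (0, 5, 6, 2)
pivot(1,1)=4: scale R1 → (0, 1, 8, 0)
  clear (0,1): R0 −= (2)R1 → (1, 0, 0, 9)
  clear (2,1): R2 −= (6)R1 → (0, 0, 10, 0)
  clear (3,1): R3 −= (5)R1 → (0, 0, 10, 2)
pivot(2,2)=10: scale R2 → (0, 0, 1, 0)
  clear (1,2): R1 −= (8)R2 → (0, 1, 0, 0)
  clear (3,2): R3 −= (10)R2 → (0, 0, 0, 2)
pivot(3,3)=2: scale R3 → (0, 0, 0, 1)
  clear (0,3): R0 −= (9)R3 → (1, 0, 0, 0)

rank = 4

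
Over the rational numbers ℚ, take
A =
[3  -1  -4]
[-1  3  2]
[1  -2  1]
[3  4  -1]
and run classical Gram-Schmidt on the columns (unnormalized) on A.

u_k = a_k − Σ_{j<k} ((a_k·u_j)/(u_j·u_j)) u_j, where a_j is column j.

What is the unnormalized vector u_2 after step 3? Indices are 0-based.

u_2 = (-88/73, 30/73, 171/73, 41/73)

Step 1: u_0 = a_0 = (3, -1, 1, 3).
Step 2: u_1 = a_1 − (1/5)·u_0 = (-8/5, 16/5, -11/5, 17/5).
Step 3: u_2 = a_2 − (-4/5)·u_0 − (18/73)·u_1 = (-88/73, 30/73, 171/73, 41/73).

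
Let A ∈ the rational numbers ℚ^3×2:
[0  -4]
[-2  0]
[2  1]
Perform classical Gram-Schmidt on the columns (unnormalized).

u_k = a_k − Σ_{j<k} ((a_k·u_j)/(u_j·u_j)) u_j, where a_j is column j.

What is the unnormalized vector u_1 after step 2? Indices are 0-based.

Step 1: u_0 = a_0 = (0, -2, 2).
Step 2: u_1 = a_1 − (1/4)·u_0 = (-4, 1/2, 1/2).

u_1 = (-4, 1/2, 1/2)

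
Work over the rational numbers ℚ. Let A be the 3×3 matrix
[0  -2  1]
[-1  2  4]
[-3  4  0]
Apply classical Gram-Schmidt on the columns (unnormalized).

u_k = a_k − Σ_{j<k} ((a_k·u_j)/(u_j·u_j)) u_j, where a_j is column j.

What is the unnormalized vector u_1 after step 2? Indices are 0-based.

Step 1: u_0 = a_0 = (0, -1, -3).
Step 2: u_1 = a_1 − (-7/5)·u_0 = (-2, 3/5, -1/5).

u_1 = (-2, 3/5, -1/5)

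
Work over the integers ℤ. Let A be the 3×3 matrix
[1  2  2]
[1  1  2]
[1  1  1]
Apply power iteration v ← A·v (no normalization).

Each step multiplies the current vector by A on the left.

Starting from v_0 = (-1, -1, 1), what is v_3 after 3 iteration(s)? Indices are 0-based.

v_3 = (-13, -10, -8)

v_0 = (-1, -1, 1).
v_1 = A·v_0 = (-1, 0, -1).
v_2 = A·v_1 = (-3, -3, -2).
v_3 = A·v_2 = (-13, -10, -8).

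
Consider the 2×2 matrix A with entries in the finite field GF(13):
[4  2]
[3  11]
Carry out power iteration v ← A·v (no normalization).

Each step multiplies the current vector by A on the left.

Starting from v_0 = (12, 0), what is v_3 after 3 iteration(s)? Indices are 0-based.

v_0 = (12, 0).
v_1 = A·v_0 = (9, 10).
v_2 = A·v_1 = (4, 7).
v_3 = A·v_2 = (4, 11).

v_3 = (4, 11)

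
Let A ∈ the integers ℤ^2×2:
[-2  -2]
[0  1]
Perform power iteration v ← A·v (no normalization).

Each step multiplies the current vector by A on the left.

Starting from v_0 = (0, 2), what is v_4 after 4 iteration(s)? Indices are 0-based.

v_4 = (20, 2)

v_0 = (0, 2).
v_1 = A·v_0 = (-4, 2).
v_2 = A·v_1 = (4, 2).
v_3 = A·v_2 = (-12, 2).
v_4 = A·v_3 = (20, 2).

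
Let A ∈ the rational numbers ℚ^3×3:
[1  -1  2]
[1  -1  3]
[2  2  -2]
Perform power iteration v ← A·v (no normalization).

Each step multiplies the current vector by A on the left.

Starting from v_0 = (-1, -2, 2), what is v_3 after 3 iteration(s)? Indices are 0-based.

v_0 = (-1, -2, 2).
v_1 = A·v_0 = (5, 7, -10).
v_2 = A·v_1 = (-22, -32, 44).
v_3 = A·v_2 = (98, 142, -196).

v_3 = (98, 142, -196)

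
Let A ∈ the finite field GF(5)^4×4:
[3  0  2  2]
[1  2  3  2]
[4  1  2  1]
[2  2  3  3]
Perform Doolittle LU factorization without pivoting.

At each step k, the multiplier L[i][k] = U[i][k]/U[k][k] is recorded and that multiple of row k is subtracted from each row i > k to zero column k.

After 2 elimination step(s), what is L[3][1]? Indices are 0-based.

[col 0] pivot 3
  R1 -= 2*R0 → (0, 2, 4, 3)  (L[1][0] := 2)
  R2 -= 3*R0 → (0, 1, 1, 0)  (L[2][0] := 3)
  R3 -= 4*R0 → (0, 2, 0, 0)  (L[3][0] := 4)
[col 1] pivot 2
  R2 -= 3*R1 → (0, 0, 4, 1)  (L[2][1] := 3)
  R3 -= 1*R1 → (0, 0, 1, 2)  (L[3][1] := 1)

L[3][1] = 1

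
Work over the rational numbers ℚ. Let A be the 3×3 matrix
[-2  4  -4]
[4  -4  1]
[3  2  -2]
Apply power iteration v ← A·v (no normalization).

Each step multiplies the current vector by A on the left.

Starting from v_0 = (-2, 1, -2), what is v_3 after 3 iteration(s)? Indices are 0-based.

v_0 = (-2, 1, -2).
v_1 = A·v_0 = (16, -14, 0).
v_2 = A·v_1 = (-88, 120, 20).
v_3 = A·v_2 = (576, -812, -64).

v_3 = (576, -812, -64)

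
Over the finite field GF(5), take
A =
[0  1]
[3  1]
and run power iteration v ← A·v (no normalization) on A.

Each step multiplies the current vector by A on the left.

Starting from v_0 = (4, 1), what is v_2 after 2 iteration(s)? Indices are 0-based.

v_0 = (4, 1).
v_1 = A·v_0 = (1, 3).
v_2 = A·v_1 = (3, 1).

v_2 = (3, 1)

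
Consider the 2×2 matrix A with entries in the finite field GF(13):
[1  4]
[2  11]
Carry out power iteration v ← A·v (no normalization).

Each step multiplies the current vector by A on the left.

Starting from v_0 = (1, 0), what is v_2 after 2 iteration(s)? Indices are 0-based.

v_0 = (1, 0).
v_1 = A·v_0 = (1, 2).
v_2 = A·v_1 = (9, 11).

v_2 = (9, 11)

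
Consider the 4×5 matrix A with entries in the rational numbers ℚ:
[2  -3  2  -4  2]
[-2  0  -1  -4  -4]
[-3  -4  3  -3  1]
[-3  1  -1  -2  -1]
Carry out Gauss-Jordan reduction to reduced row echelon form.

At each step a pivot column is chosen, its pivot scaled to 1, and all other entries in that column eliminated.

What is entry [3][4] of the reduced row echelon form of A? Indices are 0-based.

[1] R0 /= 2  ⇒  (1, -3/2, 1, -2, 1)
     R1 -= -2·R0  ⇒  (0, -3, 1, -8, -2)
     R2 -= -3·R0  ⇒  (0, -17/2, 6, -9, 4)
     R3 -= -3·R0  ⇒  (0, -7/2, 2, -8, 2)
[2] R1 /= -3  ⇒  (0, 1, -1/3, 8/3, 2/3)
     R0 -= -3/2·R1  ⇒  (1, 0, 1/2, 2, 2)
     R2 -= -17/2·R1  ⇒  (0, 0, 19/6, 41/3, 29/3)
     R3 -= -7/2·R1  ⇒  (0, 0, 5/6, 4/3, 13/3)
[3] R2 /= 19/6  ⇒  (0, 0, 1, 82/19, 58/19)
     R0 -= 1/2·R2  ⇒  (1, 0, 0, -3/19, 9/19)
     R1 -= -1/3·R2  ⇒  (0, 1, 0, 78/19, 32/19)
     R3 -= 5/6·R2  ⇒  (0, 0, 0, -43/19, 34/19)
[4] R3 /= -43/19  ⇒  (0, 0, 0, 1, -34/43)
     R0 -= -3/19·R3  ⇒  (1, 0, 0, 0, 15/43)
     R1 -= 78/19·R3  ⇒  (0, 1, 0, 0, 212/43)
     R2 -= 82/19·R3  ⇒  (0, 0, 1, 0, 278/43)

M[3][4] = -34/43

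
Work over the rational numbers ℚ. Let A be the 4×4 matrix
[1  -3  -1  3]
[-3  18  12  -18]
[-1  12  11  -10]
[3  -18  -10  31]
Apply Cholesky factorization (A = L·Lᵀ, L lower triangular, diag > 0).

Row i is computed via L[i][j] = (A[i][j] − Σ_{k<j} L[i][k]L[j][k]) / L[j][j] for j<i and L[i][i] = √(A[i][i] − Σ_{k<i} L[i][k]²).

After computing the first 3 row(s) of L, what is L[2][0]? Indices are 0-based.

L[2][0] = -1

Step 1: L[0][0] = √(1) = 1.
  L[1][0] = (-3) / L[0][0] = -3.
Step 2: L[1][1] = √(9) = 3.
  L[2][0] = (-1) / L[0][0] = -1.
  L[2][1] = (9) / L[1][1] = 3.
Step 3: L[2][2] = √(1) = 1.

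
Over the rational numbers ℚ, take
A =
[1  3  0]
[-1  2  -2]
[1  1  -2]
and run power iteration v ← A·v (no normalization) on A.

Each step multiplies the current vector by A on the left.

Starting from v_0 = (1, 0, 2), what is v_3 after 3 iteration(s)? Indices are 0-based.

v_0 = (1, 0, 2).
v_1 = A·v_0 = (1, -5, -3).
v_2 = A·v_1 = (-14, -5, 2).
v_3 = A·v_2 = (-29, 0, -23).

v_3 = (-29, 0, -23)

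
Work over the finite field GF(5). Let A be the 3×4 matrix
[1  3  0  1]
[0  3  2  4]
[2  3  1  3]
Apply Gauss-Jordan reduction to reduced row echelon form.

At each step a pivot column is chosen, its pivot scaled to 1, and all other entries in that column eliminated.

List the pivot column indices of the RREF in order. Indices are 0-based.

pivot columns: 0, 1, 2

step 1: normalize row 0 (÷1) = (1, 3, 0, 1)
  row 2: subtract 2×row0 = (0, 2, 1, 1)
step 2: normalize row 1 (÷3) = (0, 1, 4, 3)
  row 0: subtract 3×row1 = (1, 0, 3, 2)
  row 2: subtract 2×row1 = (0, 0, 3, 0)
step 3: normalize row 2 (÷3) = (0, 0, 1, 0)
  row 0: subtract 3×row2 = (1, 0, 0, 2)
  row 1: subtract 4×row2 = (0, 1, 0, 3)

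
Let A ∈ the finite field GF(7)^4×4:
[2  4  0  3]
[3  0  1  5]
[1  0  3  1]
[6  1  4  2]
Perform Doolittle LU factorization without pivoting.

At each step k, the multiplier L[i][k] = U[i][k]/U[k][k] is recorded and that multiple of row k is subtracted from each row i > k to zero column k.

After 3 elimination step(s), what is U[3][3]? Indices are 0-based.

U[3][3] = 4

Step 1: pivot at (0,0) is 2.
  row1 ← row1 − (5)·row0  ⇒  L[1][0]=5, U row1=(0, 1, 1, 4)
  row2 ← row2 − (4)·row0  ⇒  L[2][0]=4, U row2=(0, 5, 3, 3)
  row3 ← row3 − (3)·row0  ⇒  L[3][0]=3, U row3=(0, 3, 4, 0)
Step 2: pivot at (1,1) is 1.
  row2 ← row2 − (5)·row1  ⇒  L[2][1]=5, U row2=(0, 0, 5, 4)
  row3 ← row3 − (3)·row1  ⇒  L[3][1]=3, U row3=(0, 0, 1, 2)
Step 3: pivot at (2,2) is 5.
  row3 ← row3 − (3)·row2  ⇒  L[3][2]=3, U row3=(0, 0, 0, 4)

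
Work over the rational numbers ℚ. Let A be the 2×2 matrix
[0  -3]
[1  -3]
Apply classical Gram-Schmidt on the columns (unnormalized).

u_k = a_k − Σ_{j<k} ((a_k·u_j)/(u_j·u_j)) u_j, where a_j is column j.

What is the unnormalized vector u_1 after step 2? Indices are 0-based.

Step 1: u_0 = a_0 = (0, 1).
Step 2: u_1 = a_1 − (-3)·u_0 = (-3, 0).

u_1 = (-3, 0)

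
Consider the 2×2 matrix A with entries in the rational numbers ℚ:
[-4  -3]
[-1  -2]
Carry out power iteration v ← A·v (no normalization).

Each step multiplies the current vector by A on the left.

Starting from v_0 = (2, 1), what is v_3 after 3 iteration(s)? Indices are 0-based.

v_3 = (-281, -94)

v_0 = (2, 1).
v_1 = A·v_0 = (-11, -4).
v_2 = A·v_1 = (56, 19).
v_3 = A·v_2 = (-281, -94).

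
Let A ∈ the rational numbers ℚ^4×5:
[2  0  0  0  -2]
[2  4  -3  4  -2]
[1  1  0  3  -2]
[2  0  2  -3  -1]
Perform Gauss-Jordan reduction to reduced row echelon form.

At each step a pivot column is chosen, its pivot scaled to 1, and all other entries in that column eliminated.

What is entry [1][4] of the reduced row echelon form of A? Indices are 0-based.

pivot(0,0)=2: scale R0 → (1, 0, 0, 0, -1)
  clear (1,0): R1 −= (2)R0 → (0, 4, -3, 4, 0)
  clear (2,0): R2 −= (1)R0 → (0, 1, 0, 3, -1)
  clear (3,0): R3 −= (2)R0 → (0, 0, 2, -3, 1)
pivot(1,1)=4: scale R1 → (0, 1, -3/4, 1, 0)
  clear (2,1): R2 −= (1)R1 → (0, 0, 3/4, 2, -1)
pivot(2,2)=3/4: scale R2 → (0, 0, 1, 8/3, -4/3)
  clear (1,2): R1 −= (-3/4)R2 → (0, 1, 0, 3, -1)
  clear (3,2): R3 −= (2)R2 → (0, 0, 0, -25/3, 11/3)
pivot(3,3)=-25/3: scale R3 → (0, 0, 0, 1, -11/25)
  clear (1,3): R1 −= (3)R3 → (0, 1, 0, 0, 8/25)
  clear (2,3): R2 −= (8/3)R3 → (0, 0, 1, 0, -4/25)

M[1][4] = 8/25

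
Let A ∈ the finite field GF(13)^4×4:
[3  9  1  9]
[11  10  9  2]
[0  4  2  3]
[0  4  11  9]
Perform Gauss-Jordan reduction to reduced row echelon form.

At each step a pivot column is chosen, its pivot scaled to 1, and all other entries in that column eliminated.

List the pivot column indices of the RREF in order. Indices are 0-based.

pivot columns: 0, 1, 2, 3

pivot(0,0)=3: scale R0 → (1, 3, 9, 3)
  clear (1,0): R1 −= (11)R0 → (0, 3, 1, 8)
pivot(1,1)=3: scale R1 → (0, 1, 9, 7)
  clear (0,1): R0 −= (3)R1 → (1, 0, 8, 8)
  clear (2,1): R2 −= (4)R1 → (0, 0, 5, 1)
  clear (3,1): R3 −= (4)R1 → (0, 0, 1, 7)
pivot(2,2)=5: scale R2 → (0, 0, 1, 8)
  clear (0,2): R0 −= (8)R2 → (1, 0, 0, 9)
  clear (1,2): R1 −= (9)R2 → (0, 1, 0, 0)
  clear (3,2): R3 −= (1)R2 → (0, 0, 0, 12)
pivot(3,3)=12: scale R3 → (0, 0, 0, 1)
  clear (0,3): R0 −= (9)R3 → (1, 0, 0, 0)
  clear (2,3): R2 −= (8)R3 → (0, 0, 1, 0)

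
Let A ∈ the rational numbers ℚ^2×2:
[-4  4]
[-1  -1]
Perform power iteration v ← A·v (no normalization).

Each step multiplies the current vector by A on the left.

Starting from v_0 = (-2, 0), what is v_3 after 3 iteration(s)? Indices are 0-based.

v_3 = (56, 34)

v_0 = (-2, 0).
v_1 = A·v_0 = (8, 2).
v_2 = A·v_1 = (-24, -10).
v_3 = A·v_2 = (56, 34).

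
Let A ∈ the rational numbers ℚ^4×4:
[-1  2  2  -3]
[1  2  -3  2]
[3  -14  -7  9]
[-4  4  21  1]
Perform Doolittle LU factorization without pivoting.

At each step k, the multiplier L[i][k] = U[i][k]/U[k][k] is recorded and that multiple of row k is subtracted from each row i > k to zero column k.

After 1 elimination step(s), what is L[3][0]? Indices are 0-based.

k=0: U[0][0]=-1
  eliminate (1,0): mult=-1, new row 1: (0, 4, -1, -1); set L[1][0]=-1
  eliminate (2,0): mult=-3, new row 2: (0, -8, -1, 0); set L[2][0]=-3
  eliminate (3,0): mult=4, new row 3: (0, -4, 13, 13); set L[3][0]=4

L[3][0] = 4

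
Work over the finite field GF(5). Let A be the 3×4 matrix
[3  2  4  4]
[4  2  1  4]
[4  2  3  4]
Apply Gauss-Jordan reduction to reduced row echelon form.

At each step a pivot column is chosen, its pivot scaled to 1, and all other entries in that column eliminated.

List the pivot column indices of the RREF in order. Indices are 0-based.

pivot(0,0)=3: scale R0 → (1, 4, 3, 3)
  clear (1,0): R1 −= (4)R0 → (0, 1, 4, 2)
  clear (2,0): R2 −= (4)R0 → (0, 1, 1, 2)
pivot(1,1)=1: scale R1 → (0, 1, 4, 2)
  clear (0,1): R0 −= (4)R1 → (1, 0, 2, 0)
  clear (2,1): R2 −= (1)R1 → (0, 0, 2, 0)
pivot(2,2)=2: scale R2 → (0, 0, 1, 0)
  clear (0,2): R0 −= (2)R2 → (1, 0, 0, 0)
  clear (1,2): R1 −= (4)R2 → (0, 1, 0, 2)

pivot columns: 0, 1, 2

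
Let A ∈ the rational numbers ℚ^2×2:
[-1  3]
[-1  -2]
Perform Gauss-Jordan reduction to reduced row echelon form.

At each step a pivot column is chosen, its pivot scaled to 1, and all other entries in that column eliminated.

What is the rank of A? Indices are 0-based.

step 1: normalize row 0 (÷-1) = (1, -3)
  row 1: subtract -1×row0 = (0, -5)
step 2: normalize row 1 (÷-5) = (0, 1)
  row 0: subtract -3×row1 = (1, 0)

rank = 2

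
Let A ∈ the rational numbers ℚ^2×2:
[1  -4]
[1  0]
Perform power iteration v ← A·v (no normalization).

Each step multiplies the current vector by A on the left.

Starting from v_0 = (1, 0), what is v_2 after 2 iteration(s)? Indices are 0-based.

v_2 = (-3, 1)

v_0 = (1, 0).
v_1 = A·v_0 = (1, 1).
v_2 = A·v_1 = (-3, 1).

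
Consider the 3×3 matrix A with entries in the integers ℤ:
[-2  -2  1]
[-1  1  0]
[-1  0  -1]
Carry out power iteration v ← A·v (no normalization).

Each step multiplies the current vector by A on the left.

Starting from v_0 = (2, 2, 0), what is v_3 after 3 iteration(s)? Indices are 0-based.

v_3 = (-34, -6, -24)

v_0 = (2, 2, 0).
v_1 = A·v_0 = (-8, 0, -2).
v_2 = A·v_1 = (14, 8, 10).
v_3 = A·v_2 = (-34, -6, -24).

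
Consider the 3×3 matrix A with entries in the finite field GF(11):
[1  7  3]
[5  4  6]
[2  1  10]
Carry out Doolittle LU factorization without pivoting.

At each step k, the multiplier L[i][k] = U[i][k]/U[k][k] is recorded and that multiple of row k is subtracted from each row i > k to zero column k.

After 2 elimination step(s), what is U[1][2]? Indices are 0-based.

U[1][2] = 2

Step 1: pivot at (0,0) is 1.
  row1 ← row1 − (5)·row0  ⇒  L[1][0]=5, U row1=(0, 2, 2)
  row2 ← row2 − (2)·row0  ⇒  L[2][0]=2, U row2=(0, 9, 4)
Step 2: pivot at (1,1) is 2.
  row2 ← row2 − (10)·row1  ⇒  L[2][1]=10, U row2=(0, 0, 6)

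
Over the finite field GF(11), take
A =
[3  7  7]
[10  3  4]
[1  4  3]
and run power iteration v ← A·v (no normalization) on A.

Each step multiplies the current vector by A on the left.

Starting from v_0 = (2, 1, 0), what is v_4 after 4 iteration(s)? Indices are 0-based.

v_0 = (2, 1, 0).
v_1 = A·v_0 = (2, 1, 6).
v_2 = A·v_1 = (0, 3, 2).
v_3 = A·v_2 = (2, 6, 7).
v_4 = A·v_3 = (9, 0, 3).

v_4 = (9, 0, 3)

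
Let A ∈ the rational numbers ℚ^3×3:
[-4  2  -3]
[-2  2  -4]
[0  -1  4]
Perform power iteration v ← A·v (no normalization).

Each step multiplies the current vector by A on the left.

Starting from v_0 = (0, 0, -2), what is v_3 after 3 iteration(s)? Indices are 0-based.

v_0 = (0, 0, -2).
v_1 = A·v_0 = (6, 8, -8).
v_2 = A·v_1 = (16, 36, -40).
v_3 = A·v_2 = (128, 200, -196).

v_3 = (128, 200, -196)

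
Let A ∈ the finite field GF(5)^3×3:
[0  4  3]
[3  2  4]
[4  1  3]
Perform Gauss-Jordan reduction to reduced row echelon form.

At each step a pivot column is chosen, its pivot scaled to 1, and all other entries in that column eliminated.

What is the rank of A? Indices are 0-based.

step 1: exchange rows 0,1
step 1: normalize row 0 (÷3) = (1, 4, 3)
  row 2: subtract 4×row0 = (0, 0, 1)
step 2: normalize row 1 (÷4) = (0, 1, 2)
  row 0: subtract 4×row1 = (1, 0, 0)
step 3: normalize row 2 (÷1) = (0, 0, 1)
  row 1: subtract 2×row2 = (0, 1, 0)

rank = 3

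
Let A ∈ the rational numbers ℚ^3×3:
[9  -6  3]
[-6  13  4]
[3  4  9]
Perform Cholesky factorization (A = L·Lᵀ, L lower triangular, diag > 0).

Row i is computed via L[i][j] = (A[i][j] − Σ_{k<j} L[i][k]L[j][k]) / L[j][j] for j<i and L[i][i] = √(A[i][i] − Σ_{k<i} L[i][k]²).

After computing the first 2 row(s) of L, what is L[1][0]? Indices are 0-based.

Step 1: L[0][0] = √(9) = 3.
  L[1][0] = (-6) / L[0][0] = -2.
Step 2: L[1][1] = √(9) = 3.

L[1][0] = -2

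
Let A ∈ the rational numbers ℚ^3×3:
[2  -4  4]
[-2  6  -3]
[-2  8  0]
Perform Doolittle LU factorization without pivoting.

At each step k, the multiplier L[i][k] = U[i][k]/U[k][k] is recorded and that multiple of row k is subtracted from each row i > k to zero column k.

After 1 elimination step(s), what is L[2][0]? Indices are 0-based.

Step 1: pivot at (0,0) is 2.
  row1 ← row1 − (-1)·row0  ⇒  L[1][0]=-1, U row1=(0, 2, 1)
  row2 ← row2 − (-1)·row0  ⇒  L[2][0]=-1, U row2=(0, 4, 4)

L[2][0] = -1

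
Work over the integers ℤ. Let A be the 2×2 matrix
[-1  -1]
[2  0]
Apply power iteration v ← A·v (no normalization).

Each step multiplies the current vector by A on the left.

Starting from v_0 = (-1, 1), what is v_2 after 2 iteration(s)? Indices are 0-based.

v_0 = (-1, 1).
v_1 = A·v_0 = (0, -2).
v_2 = A·v_1 = (2, 0).

v_2 = (2, 0)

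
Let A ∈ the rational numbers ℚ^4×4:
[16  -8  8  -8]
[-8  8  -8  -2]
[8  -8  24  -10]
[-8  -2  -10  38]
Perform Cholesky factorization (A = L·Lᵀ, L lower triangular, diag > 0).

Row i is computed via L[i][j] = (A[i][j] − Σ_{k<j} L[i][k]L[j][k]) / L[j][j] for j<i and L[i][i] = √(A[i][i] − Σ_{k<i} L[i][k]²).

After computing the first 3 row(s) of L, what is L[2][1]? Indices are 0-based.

Step 1: L[0][0] = √(16) = 4.
  L[1][0] = (-8) / L[0][0] = -2.
Step 2: L[1][1] = √(4) = 2.
  L[2][0] = (8) / L[0][0] = 2.
  L[2][1] = (-4) / L[1][1] = -2.
Step 3: L[2][2] = √(16) = 4.

L[2][1] = -2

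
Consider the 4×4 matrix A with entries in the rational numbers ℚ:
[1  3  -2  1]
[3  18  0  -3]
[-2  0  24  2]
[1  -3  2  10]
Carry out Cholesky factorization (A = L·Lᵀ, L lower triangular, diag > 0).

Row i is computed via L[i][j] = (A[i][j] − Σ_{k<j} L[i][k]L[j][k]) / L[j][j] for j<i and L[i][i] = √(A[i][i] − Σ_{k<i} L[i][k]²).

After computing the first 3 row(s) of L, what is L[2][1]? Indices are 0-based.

Step 1: L[0][0] = √(1) = 1.
  L[1][0] = (3) / L[0][0] = 3.
Step 2: L[1][1] = √(9) = 3.
  L[2][0] = (-2) / L[0][0] = -2.
  L[2][1] = (6) / L[1][1] = 2.
Step 3: L[2][2] = √(16) = 4.

L[2][1] = 2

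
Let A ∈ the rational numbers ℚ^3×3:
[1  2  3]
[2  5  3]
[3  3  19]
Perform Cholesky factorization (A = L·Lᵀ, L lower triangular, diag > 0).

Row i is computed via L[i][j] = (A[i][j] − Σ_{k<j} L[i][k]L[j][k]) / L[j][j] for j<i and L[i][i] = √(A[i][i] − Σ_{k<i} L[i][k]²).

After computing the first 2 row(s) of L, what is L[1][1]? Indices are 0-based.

Step 1: L[0][0] = √(1) = 1.
  L[1][0] = (2) / L[0][0] = 2.
Step 2: L[1][1] = √(1) = 1.

L[1][1] = 1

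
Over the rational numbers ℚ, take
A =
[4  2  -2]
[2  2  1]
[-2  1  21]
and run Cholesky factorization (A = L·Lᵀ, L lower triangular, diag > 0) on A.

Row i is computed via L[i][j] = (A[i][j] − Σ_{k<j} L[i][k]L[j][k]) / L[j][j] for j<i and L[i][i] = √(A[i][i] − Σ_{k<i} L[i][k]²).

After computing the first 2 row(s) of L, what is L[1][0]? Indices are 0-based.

Step 1: L[0][0] = √(4) = 2.
  L[1][0] = (2) / L[0][0] = 1.
Step 2: L[1][1] = √(1) = 1.

L[1][0] = 1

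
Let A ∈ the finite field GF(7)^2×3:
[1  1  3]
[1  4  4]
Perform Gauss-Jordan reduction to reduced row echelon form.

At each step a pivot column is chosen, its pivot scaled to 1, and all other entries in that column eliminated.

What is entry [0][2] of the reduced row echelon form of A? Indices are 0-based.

[1] R0 /= 1  ⇒  (1, 1, 3)
     R1 -= 1·R0  ⇒  (0, 3, 1)
[2] R1 /= 3  ⇒  (0, 1, 5)
     R0 -= 1·R1  ⇒  (1, 0, 5)

M[0][2] = 5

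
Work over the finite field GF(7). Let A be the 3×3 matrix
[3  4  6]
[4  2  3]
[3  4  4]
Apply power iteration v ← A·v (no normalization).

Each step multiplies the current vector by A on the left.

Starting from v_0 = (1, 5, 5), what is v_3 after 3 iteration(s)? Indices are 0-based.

v_3 = (4, 1, 6)

v_0 = (1, 5, 5).
v_1 = A·v_0 = (4, 1, 1).
v_2 = A·v_1 = (1, 0, 6).
v_3 = A·v_2 = (4, 1, 6).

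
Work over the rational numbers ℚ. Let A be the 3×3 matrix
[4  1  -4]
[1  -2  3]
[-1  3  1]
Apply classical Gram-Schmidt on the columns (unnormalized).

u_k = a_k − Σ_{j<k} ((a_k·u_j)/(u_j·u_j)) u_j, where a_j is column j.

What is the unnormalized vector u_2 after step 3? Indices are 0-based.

Step 1: u_0 = a_0 = (4, 1, -1).
Step 2: u_1 = a_1 − (-1/18)·u_0 = (11/9, -35/18, 53/18).
Step 3: u_2 = a_2 − (-7/9)·u_0 − (-140/251)·u_1 = (-52/251, 676/251, 468/251).

u_2 = (-52/251, 676/251, 468/251)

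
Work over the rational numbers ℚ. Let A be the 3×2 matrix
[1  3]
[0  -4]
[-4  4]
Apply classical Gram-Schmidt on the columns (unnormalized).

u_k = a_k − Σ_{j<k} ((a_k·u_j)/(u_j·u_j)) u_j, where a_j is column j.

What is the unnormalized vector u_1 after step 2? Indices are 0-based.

u_1 = (64/17, -4, 16/17)

Step 1: u_0 = a_0 = (1, 0, -4).
Step 2: u_1 = a_1 − (-13/17)·u_0 = (64/17, -4, 16/17).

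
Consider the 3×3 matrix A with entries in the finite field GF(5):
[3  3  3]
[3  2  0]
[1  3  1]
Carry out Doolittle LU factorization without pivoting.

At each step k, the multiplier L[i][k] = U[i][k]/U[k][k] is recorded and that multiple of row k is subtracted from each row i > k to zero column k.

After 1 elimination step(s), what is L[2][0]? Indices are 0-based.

[col 0] pivot 3
  R1 -= 1*R0 → (0, 4, 2)  (L[1][0] := 1)
  R2 -= 2*R0 → (0, 2, 0)  (L[2][0] := 2)

L[2][0] = 2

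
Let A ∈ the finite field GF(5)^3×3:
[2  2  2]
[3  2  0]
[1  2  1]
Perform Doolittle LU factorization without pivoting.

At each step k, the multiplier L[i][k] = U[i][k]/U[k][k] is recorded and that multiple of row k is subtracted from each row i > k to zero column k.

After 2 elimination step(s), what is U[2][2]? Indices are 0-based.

[col 0] pivot 2
  R1 -= 4*R0 → (0, 4, 2)  (L[1][0] := 4)
  R2 -= 3*R0 → (0, 1, 0)  (L[2][0] := 3)
[col 1] pivot 4
  R2 -= 4*R1 → (0, 0, 2)  (L[2][1] := 4)

U[2][2] = 2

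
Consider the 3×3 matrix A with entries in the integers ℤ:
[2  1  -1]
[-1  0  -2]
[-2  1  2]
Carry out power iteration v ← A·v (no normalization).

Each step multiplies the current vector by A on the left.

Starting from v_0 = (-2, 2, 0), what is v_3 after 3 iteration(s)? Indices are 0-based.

v_3 = (-44, -28, 42)

v_0 = (-2, 2, 0).
v_1 = A·v_0 = (-2, 2, 6).
v_2 = A·v_1 = (-8, -10, 18).
v_3 = A·v_2 = (-44, -28, 42).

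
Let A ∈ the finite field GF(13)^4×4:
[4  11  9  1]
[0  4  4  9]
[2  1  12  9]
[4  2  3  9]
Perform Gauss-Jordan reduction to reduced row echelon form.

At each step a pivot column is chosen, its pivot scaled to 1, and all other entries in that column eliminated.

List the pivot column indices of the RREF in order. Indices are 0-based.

pivot columns: 0, 1, 2, 3

step 1: normalize row 0 (÷4) = (1, 6, 12, 10)
  row 2: subtract 2×row0 = (0, 2, 1, 2)
  row 3: subtract 4×row0 = (0, 4, 7, 8)
step 2: normalize row 1 (÷4) = (0, 1, 1, 12)
  row 0: subtract 6×row1 = (1, 0, 6, 3)
  row 2: subtract 2×row1 = (0, 0, 12, 4)
  row 3: subtract 4×row1 = (0, 0, 3, 12)
step 3: normalize row 2 (÷12) = (0, 0, 1, 9)
  row 0: subtract 6×row2 = (1, 0, 0, 1)
  row 1: subtract 1×row2 = (0, 1, 0, 3)
  row 3: subtract 3×row2 = (0, 0, 0, 11)
step 4: normalize row 3 (÷11) = (0, 0, 0, 1)
  row 0: subtract 1×row3 = (1, 0, 0, 0)
  row 1: subtract 3×row3 = (0, 1, 0, 0)
  row 2: subtract 9×row3 = (0, 0, 1, 0)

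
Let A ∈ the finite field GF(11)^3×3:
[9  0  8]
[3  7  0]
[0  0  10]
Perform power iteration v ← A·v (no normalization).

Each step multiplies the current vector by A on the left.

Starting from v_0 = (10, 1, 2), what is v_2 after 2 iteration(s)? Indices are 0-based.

v_0 = (10, 1, 2).
v_1 = A·v_0 = (7, 4, 9).
v_2 = A·v_1 = (3, 5, 2).

v_2 = (3, 5, 2)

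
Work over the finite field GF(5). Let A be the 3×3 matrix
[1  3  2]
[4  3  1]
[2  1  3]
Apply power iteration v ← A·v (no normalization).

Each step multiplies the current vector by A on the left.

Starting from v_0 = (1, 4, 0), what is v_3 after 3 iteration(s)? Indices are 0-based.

v_3 = (1, 0, 2)

v_0 = (1, 4, 0).
v_1 = A·v_0 = (3, 1, 1).
v_2 = A·v_1 = (3, 1, 0).
v_3 = A·v_2 = (1, 0, 2).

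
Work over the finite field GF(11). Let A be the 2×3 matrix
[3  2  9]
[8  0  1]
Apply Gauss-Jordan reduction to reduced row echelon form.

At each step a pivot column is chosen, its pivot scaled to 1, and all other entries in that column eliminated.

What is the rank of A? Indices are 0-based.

step 1: normalize row 0 (÷3) = (1, 8, 3)
  row 1: subtract 8×row0 = (0, 2, 10)
step 2: normalize row 1 (÷2) = (0, 1, 5)
  row 0: subtract 8×row1 = (1, 0, 7)

rank = 2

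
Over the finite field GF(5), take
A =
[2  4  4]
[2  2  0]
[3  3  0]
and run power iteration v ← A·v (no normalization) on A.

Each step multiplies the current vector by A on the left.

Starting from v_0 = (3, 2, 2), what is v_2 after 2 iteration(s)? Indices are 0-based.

v_0 = (3, 2, 2).
v_1 = A·v_0 = (2, 0, 0).
v_2 = A·v_1 = (4, 4, 1).

v_2 = (4, 4, 1)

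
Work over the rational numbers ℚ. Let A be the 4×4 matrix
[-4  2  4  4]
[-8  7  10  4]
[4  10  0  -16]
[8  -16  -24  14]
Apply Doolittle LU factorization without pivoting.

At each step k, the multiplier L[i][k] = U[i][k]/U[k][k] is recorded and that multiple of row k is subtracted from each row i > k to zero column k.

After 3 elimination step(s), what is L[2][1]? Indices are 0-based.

k=0: U[0][0]=-4
  eliminate (1,0): mult=2, new row 1: (0, 3, 2, -4); set L[1][0]=2
  eliminate (2,0): mult=-1, new row 2: (0, 12, 4, -12); set L[2][0]=-1
  eliminate (3,0): mult=-2, new row 3: (0, -12, -16, 22); set L[3][0]=-2
k=1: U[1][1]=3
  eliminate (2,1): mult=4, new row 2: (0, 0, -4, 4); set L[2][1]=4
  eliminate (3,1): mult=-4, new row 3: (0, 0, -8, 6); set L[3][1]=-4
k=2: U[2][2]=-4
  eliminate (3,2): mult=2, new row 3: (0, 0, 0, -2); set L[3][2]=2

L[2][1] = 4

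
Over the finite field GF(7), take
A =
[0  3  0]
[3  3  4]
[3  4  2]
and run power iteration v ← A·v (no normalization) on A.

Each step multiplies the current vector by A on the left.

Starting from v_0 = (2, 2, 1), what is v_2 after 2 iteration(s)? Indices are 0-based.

v_2 = (6, 4, 2)

v_0 = (2, 2, 1).
v_1 = A·v_0 = (6, 2, 2).
v_2 = A·v_1 = (6, 4, 2).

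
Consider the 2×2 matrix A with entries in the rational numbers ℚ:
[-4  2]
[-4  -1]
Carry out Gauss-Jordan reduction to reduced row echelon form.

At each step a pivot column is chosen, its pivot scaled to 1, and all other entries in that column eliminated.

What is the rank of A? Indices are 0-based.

[1] R0 /= -4  ⇒  (1, -1/2)
     R1 -= -4·R0  ⇒  (0, -3)
[2] R1 /= -3  ⇒  (0, 1)
     R0 -= -1/2·R1  ⇒  (1, 0)

rank = 2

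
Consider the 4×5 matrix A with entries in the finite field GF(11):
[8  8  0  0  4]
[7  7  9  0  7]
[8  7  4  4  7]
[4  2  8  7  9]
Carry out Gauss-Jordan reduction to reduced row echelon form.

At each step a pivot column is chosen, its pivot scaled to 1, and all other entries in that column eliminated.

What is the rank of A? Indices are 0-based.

rank = 4

[1] R0 /= 8  ⇒  (1, 1, 0, 0, 6)
     R1 -= 7·R0  ⇒  (0, 0, 9, 0, 9)
     R2 -= 8·R0  ⇒  (0, 10, 4, 4, 3)
     R3 -= 4·R0  ⇒  (0, 9, 8, 7, 7)
[2] R1 <-> R2
[2] R1 /= 10  ⇒  (0, 1, 7, 7, 8)
     R0 -= 1·R1  ⇒  (1, 0, 4, 4, 9)
     R3 -= 9·R1  ⇒  (0, 0, 0, 10, 1)
[3] R2 /= 9  ⇒  (0, 0, 1, 0, 1)
     R0 -= 4·R2  ⇒  (1, 0, 0, 4, 5)
     R1 -= 7·R2  ⇒  (0, 1, 0, 7, 1)
[4] R3 /= 10  ⇒  (0, 0, 0, 1, 10)
     R0 -= 4·R3  ⇒  (1, 0, 0, 0, 9)
     R1 -= 7·R3  ⇒  (0, 1, 0, 0, 8)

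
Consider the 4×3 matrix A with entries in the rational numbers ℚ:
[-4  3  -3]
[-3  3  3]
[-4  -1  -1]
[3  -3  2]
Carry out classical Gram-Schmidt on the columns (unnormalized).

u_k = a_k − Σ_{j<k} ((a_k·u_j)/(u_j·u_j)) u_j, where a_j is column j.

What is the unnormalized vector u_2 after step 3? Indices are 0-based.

u_2 = (-375/181, 1305/362, 75/181, 505/362)

Step 1: u_0 = a_0 = (-4, -3, -4, 3).
Step 2: u_1 = a_1 − (-13/25)·u_0 = (23/25, 36/25, -77/25, -36/25).
Step 3: u_2 = a_2 − (13/50)·u_0 − (22/181)·u_1 = (-375/181, 1305/362, 75/181, 505/362).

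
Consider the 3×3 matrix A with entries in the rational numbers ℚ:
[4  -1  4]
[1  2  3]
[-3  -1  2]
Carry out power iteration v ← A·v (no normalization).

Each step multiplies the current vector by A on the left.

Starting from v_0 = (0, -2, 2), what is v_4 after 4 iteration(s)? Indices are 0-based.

v_4 = (-554, -506, -990)

v_0 = (0, -2, 2).
v_1 = A·v_0 = (10, 2, 6).
v_2 = A·v_1 = (62, 32, -20).
v_3 = A·v_2 = (136, 66, -258).
v_4 = A·v_3 = (-554, -506, -990).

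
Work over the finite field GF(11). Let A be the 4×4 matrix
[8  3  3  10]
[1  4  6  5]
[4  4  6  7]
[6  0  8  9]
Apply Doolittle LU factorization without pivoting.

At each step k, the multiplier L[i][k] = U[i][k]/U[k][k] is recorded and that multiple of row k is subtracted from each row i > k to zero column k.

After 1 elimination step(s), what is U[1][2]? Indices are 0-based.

Step 1: pivot at (0,0) is 8.
  row1 ← row1 − (7)·row0  ⇒  L[1][0]=7, U row1=(0, 5, 7, 1)
  row2 ← row2 − (6)·row0  ⇒  L[2][0]=6, U row2=(0, 8, 10, 2)
  row3 ← row3 − (9)·row0  ⇒  L[3][0]=9, U row3=(0, 6, 3, 7)

U[1][2] = 7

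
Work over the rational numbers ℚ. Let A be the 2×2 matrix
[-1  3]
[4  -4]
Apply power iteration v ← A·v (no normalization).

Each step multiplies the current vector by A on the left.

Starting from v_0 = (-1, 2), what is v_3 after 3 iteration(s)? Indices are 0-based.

v_0 = (-1, 2).
v_1 = A·v_0 = (7, -12).
v_2 = A·v_1 = (-43, 76).
v_3 = A·v_2 = (271, -476).

v_3 = (271, -476)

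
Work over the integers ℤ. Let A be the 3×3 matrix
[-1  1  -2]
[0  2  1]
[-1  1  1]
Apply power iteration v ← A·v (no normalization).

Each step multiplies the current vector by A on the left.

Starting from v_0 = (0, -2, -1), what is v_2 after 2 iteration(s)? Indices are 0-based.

v_2 = (1, -13, -8)

v_0 = (0, -2, -1).
v_1 = A·v_0 = (0, -5, -3).
v_2 = A·v_1 = (1, -13, -8).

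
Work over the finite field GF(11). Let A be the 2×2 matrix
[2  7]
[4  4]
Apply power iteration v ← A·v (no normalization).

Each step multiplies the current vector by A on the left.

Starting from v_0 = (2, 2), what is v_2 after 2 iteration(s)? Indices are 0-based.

v_0 = (2, 2).
v_1 = A·v_0 = (7, 5).
v_2 = A·v_1 = (5, 4).

v_2 = (5, 4)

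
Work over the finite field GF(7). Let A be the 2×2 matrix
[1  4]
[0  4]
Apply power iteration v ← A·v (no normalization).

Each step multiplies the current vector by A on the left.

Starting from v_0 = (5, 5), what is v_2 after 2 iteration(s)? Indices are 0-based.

v_0 = (5, 5).
v_1 = A·v_0 = (4, 6).
v_2 = A·v_1 = (0, 3).

v_2 = (0, 3)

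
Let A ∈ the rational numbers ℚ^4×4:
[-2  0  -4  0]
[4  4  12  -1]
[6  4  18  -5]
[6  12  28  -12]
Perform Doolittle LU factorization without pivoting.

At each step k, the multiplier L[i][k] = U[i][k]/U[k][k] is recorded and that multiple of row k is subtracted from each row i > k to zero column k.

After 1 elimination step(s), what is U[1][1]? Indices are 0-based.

U[1][1] = 4

Step 1: pivot at (0,0) is -2.
  row1 ← row1 − (-2)·row0  ⇒  L[1][0]=-2, U row1=(0, 4, 4, -1)
  row2 ← row2 − (-3)·row0  ⇒  L[2][0]=-3, U row2=(0, 4, 6, -5)
  row3 ← row3 − (-3)·row0  ⇒  L[3][0]=-3, U row3=(0, 12, 16, -12)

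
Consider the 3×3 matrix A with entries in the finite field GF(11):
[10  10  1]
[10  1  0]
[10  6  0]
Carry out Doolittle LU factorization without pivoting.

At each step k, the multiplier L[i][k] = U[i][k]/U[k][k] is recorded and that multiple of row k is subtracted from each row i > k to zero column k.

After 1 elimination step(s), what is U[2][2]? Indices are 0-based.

U[2][2] = 10

[col 0] pivot 10
  R1 -= 1*R0 → (0, 2, 10)  (L[1][0] := 1)
  R2 -= 1*R0 → (0, 7, 10)  (L[2][0] := 1)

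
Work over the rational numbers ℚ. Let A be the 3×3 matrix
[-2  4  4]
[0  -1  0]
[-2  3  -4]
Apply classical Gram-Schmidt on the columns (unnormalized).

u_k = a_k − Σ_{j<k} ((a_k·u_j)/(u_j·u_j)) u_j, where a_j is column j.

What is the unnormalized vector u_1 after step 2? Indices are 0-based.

Step 1: u_0 = a_0 = (-2, 0, -2).
Step 2: u_1 = a_1 − (-7/4)·u_0 = (1/2, -1, -1/2).

u_1 = (1/2, -1, -1/2)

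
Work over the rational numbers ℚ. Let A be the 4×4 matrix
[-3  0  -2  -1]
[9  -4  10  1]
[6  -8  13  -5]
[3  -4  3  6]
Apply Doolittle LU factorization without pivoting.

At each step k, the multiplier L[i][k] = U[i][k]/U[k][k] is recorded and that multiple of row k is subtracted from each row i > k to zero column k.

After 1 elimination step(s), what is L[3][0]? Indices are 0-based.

L[3][0] = -1

[col 0] pivot -3
  R1 -= -3*R0 → (0, -4, 4, -2)  (L[1][0] := -3)
  R2 -= -2*R0 → (0, -8, 9, -7)  (L[2][0] := -2)
  R3 -= -1*R0 → (0, -4, 1, 5)  (L[3][0] := -1)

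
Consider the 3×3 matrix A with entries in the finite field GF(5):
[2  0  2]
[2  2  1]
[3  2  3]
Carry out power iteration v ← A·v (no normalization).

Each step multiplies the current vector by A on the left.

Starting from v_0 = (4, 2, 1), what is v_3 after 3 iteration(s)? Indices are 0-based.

v_3 = (2, 4, 3)

v_0 = (4, 2, 1).
v_1 = A·v_0 = (0, 3, 4).
v_2 = A·v_1 = (3, 0, 3).
v_3 = A·v_2 = (2, 4, 3).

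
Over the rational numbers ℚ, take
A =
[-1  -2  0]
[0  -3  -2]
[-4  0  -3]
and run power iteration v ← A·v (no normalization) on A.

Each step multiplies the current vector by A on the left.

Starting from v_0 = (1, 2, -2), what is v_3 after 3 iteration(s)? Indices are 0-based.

v_3 = (-13, -34, -78)

v_0 = (1, 2, -2).
v_1 = A·v_0 = (-5, -2, 2).
v_2 = A·v_1 = (9, 2, 14).
v_3 = A·v_2 = (-13, -34, -78).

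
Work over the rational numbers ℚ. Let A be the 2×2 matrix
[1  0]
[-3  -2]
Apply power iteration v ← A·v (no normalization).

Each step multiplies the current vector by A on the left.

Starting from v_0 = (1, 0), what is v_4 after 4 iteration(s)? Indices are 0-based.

v_4 = (1, 15)

v_0 = (1, 0).
v_1 = A·v_0 = (1, -3).
v_2 = A·v_1 = (1, 3).
v_3 = A·v_2 = (1, -9).
v_4 = A·v_3 = (1, 15).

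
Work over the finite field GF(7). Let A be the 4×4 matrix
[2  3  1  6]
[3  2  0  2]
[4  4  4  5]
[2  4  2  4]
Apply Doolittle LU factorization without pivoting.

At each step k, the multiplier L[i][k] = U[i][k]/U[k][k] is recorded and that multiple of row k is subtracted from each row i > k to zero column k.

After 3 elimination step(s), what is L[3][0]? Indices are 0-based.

L[3][0] = 1

[col 0] pivot 2
  R1 -= 5*R0 → (0, 1, 2, 0)  (L[1][0] := 5)
  R2 -= 2*R0 → (0, 5, 2, 0)  (L[2][0] := 2)
  R3 -= 1*R0 → (0, 1, 1, 5)  (L[3][0] := 1)
[col 1] pivot 1
  R2 -= 5*R1 → (0, 0, 6, 0)  (L[2][1] := 5)
  R3 -= 1*R1 → (0, 0, 6, 5)  (L[3][1] := 1)
[col 2] pivot 6
  R3 -= 1*R2 → (0, 0, 0, 5)  (L[3][2] := 1)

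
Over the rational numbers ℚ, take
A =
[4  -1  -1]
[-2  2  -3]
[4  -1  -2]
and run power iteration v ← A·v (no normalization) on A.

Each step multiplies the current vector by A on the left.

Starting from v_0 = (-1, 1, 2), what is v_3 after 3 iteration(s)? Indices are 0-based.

v_0 = (-1, 1, 2).
v_1 = A·v_0 = (-7, -2, -9).
v_2 = A·v_1 = (-17, 37, -8).
v_3 = A·v_2 = (-97, 132, -89).

v_3 = (-97, 132, -89)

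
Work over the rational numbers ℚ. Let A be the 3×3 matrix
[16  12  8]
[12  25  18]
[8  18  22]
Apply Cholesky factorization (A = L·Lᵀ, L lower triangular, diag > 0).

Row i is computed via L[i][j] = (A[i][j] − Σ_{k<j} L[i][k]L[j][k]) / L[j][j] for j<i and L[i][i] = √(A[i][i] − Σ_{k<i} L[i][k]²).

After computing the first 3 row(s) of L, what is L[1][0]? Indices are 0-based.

L[1][0] = 3

Step 1: L[0][0] = √(16) = 4.
  L[1][0] = (12) / L[0][0] = 3.
Step 2: L[1][1] = √(16) = 4.
  L[2][0] = (8) / L[0][0] = 2.
  L[2][1] = (12) / L[1][1] = 3.
Step 3: L[2][2] = √(9) = 3.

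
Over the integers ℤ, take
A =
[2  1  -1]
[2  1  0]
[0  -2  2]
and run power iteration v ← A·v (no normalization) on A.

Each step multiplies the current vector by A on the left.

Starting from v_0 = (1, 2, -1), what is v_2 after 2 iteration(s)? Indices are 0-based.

v_0 = (1, 2, -1).
v_1 = A·v_0 = (5, 4, -6).
v_2 = A·v_1 = (20, 14, -20).

v_2 = (20, 14, -20)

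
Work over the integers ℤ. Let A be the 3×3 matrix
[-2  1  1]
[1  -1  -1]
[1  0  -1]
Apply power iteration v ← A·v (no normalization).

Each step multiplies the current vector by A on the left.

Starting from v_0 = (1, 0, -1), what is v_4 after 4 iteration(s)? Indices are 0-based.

v_0 = (1, 0, -1).
v_1 = A·v_0 = (-3, 2, 2).
v_2 = A·v_1 = (10, -7, -5).
v_3 = A·v_2 = (-32, 22, 15).
v_4 = A·v_3 = (101, -69, -47).

v_4 = (101, -69, -47)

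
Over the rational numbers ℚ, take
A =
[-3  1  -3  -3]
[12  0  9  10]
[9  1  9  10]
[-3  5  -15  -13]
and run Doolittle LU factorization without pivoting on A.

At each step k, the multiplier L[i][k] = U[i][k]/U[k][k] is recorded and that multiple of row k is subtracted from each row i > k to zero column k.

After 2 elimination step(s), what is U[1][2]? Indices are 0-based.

Step 1: pivot at (0,0) is -3.
  row1 ← row1 − (-4)·row0  ⇒  L[1][0]=-4, U row1=(0, 4, -3, -2)
  row2 ← row2 − (-3)·row0  ⇒  L[2][0]=-3, U row2=(0, 4, 0, 1)
  row3 ← row3 − (1)·row0  ⇒  L[3][0]=1, U row3=(0, 4, -12, -10)
Step 2: pivot at (1,1) is 4.
  row2 ← row2 − (1)·row1  ⇒  L[2][1]=1, U row2=(0, 0, 3, 3)
  row3 ← row3 − (1)·row1  ⇒  L[3][1]=1, U row3=(0, 0, -9, -8)

U[1][2] = -3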